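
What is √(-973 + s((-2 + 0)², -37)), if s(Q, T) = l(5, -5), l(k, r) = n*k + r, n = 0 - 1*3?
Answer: I*√993 ≈ 31.512*I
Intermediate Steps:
n = -3 (n = 0 - 3 = -3)
l(k, r) = r - 3*k (l(k, r) = -3*k + r = r - 3*k)
s(Q, T) = -20 (s(Q, T) = -5 - 3*5 = -5 - 15 = -20)
√(-973 + s((-2 + 0)², -37)) = √(-973 - 20) = √(-993) = I*√993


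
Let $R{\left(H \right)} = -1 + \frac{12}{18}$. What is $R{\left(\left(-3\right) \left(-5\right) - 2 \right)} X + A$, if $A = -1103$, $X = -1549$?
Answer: $- \frac{1760}{3} \approx -586.67$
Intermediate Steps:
$R{\left(H \right)} = - \frac{1}{3}$ ($R{\left(H \right)} = -1 + 12 \cdot \frac{1}{18} = -1 + \frac{2}{3} = - \frac{1}{3}$)
$R{\left(\left(-3\right) \left(-5\right) - 2 \right)} X + A = \left(- \frac{1}{3}\right) \left(-1549\right) - 1103 = \frac{1549}{3} - 1103 = - \frac{1760}{3}$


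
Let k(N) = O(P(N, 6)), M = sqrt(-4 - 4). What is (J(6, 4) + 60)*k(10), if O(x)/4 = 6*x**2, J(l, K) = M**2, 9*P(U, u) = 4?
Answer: 6656/27 ≈ 246.52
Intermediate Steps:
M = 2*I*sqrt(2) (M = sqrt(-8) = 2*I*sqrt(2) ≈ 2.8284*I)
P(U, u) = 4/9 (P(U, u) = (1/9)*4 = 4/9)
J(l, K) = -8 (J(l, K) = (2*I*sqrt(2))**2 = -8)
O(x) = 24*x**2 (O(x) = 4*(6*x**2) = 24*x**2)
k(N) = 128/27 (k(N) = 24*(4/9)**2 = 24*(16/81) = 128/27)
(J(6, 4) + 60)*k(10) = (-8 + 60)*(128/27) = 52*(128/27) = 6656/27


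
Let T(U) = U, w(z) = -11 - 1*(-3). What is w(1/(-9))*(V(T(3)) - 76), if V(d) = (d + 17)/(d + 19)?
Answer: 6608/11 ≈ 600.73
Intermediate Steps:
w(z) = -8 (w(z) = -11 + 3 = -8)
V(d) = (17 + d)/(19 + d)
w(1/(-9))*(V(T(3)) - 76) = -8*((17 + 3)/(19 + 3) - 76) = -8*(20/22 - 76) = -8*((1/22)*20 - 76) = -8*(10/11 - 76) = -8*(-826/11) = 6608/11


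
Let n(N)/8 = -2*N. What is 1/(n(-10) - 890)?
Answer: -1/730 ≈ -0.0013699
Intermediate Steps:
n(N) = -16*N (n(N) = 8*(-2*N) = -16*N)
1/(n(-10) - 890) = 1/(-16*(-10) - 890) = 1/(160 - 890) = 1/(-730) = -1/730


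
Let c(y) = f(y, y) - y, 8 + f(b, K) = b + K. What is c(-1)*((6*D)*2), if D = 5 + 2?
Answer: -756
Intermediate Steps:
f(b, K) = -8 + K + b (f(b, K) = -8 + (b + K) = -8 + (K + b) = -8 + K + b)
D = 7
c(y) = -8 + y (c(y) = (-8 + y + y) - y = (-8 + 2*y) - y = -8 + y)
c(-1)*((6*D)*2) = (-8 - 1)*((6*7)*2) = -378*2 = -9*84 = -756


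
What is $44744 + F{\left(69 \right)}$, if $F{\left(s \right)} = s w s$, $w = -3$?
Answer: $30461$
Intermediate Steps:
$F{\left(s \right)} = - 3 s^{2}$ ($F{\left(s \right)} = s \left(-3\right) s = - 3 s s = - 3 s^{2}$)
$44744 + F{\left(69 \right)} = 44744 - 3 \cdot 69^{2} = 44744 - 14283 = 30461$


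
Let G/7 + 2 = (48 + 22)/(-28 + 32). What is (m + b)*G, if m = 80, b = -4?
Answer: 8246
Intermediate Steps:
G = 217/2 (G = -14 + 7*((48 + 22)/(-28 + 32)) = -14 + 7*(70/4) = -14 + 7*(70*(1/4)) = -14 + 7*(35/2) = -14 + 245/2 = 217/2 ≈ 108.50)
(m + b)*G = (80 - 4)*(217/2) = 76*(217/2) = 8246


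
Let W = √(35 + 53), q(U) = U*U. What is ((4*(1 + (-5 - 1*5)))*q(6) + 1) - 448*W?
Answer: -1295 - 896*√22 ≈ -5497.6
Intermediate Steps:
q(U) = U²
W = 2*√22 (W = √88 = 2*√22 ≈ 9.3808)
((4*(1 + (-5 - 1*5)))*q(6) + 1) - 448*W = ((4*(1 + (-5 - 1*5)))*6² + 1) - 896*√22 = ((4*(1 + (-5 - 5)))*36 + 1) - 896*√22 = ((4*(1 - 10))*36 + 1) - 896*√22 = ((4*(-9))*36 + 1) - 896*√22 = (-36*36 + 1) - 896*√22 = (-1296 + 1) - 896*√22 = -1295 - 896*√22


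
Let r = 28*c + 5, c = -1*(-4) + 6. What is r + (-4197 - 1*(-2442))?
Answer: -1470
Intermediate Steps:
c = 10 (c = 4 + 6 = 10)
r = 285 (r = 28*10 + 5 = 280 + 5 = 285)
r + (-4197 - 1*(-2442)) = 285 + (-4197 - 1*(-2442)) = 285 + (-4197 + 2442) = 285 - 1755 = -1470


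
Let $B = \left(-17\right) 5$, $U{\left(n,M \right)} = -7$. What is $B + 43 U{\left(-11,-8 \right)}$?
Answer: $-386$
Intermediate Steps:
$B = -85$
$B + 43 U{\left(-11,-8 \right)} = -85 + 43 \left(-7\right) = -85 - 301 = -386$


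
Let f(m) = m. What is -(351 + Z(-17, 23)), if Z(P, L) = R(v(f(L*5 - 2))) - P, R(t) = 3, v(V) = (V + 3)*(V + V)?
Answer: -371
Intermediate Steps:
v(V) = 2*V*(3 + V) (v(V) = (3 + V)*(2*V) = 2*V*(3 + V))
Z(P, L) = 3 - P
-(351 + Z(-17, 23)) = -(351 + (3 - 1*(-17))) = -(351 + (3 + 17)) = -(351 + 20) = -1*371 = -371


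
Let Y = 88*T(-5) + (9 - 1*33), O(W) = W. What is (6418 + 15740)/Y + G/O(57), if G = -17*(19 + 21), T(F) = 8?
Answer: 400303/19380 ≈ 20.655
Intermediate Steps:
G = -680 (G = -17*40 = -680)
Y = 680 (Y = 88*8 + (9 - 1*33) = 704 + (9 - 33) = 704 - 24 = 680)
(6418 + 15740)/Y + G/O(57) = (6418 + 15740)/680 - 680/57 = 22158*(1/680) - 680*1/57 = 11079/340 - 680/57 = 400303/19380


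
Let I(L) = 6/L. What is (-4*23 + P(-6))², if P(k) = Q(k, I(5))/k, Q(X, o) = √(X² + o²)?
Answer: (460 + √26)²/25 ≈ 8652.7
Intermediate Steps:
P(k) = √(36/25 + k²)/k (P(k) = √(k² + (6/5)²)/k = √(k² + 36/25)/k = √(36/25 + k²)/k)
(-4*23 + P(-6))² = (-4*23 + (⅕)*√(36 + 25*(-6)²)/(-6))² = (-92 + (⅕)*(-⅙)*√(36 + 25*36))² = (-92 + (⅕)*(-⅙)*√(36 + 900))² = (-92 + (⅕)*(-⅙)*√936)² = (-92 + (⅕)*(-⅙)*(6*√26))² = (-92 - √26/5)²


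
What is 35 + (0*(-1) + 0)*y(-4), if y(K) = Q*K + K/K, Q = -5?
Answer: 35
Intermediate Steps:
y(K) = 1 - 5*K (y(K) = -5*K + K/K = -5*K + 1 = 1 - 5*K)
35 + (0*(-1) + 0)*y(-4) = 35 + (0*(-1) + 0)*(1 - 5*(-4)) = 35 + (0 + 0)*(1 + 20) = 35 + 0*21 = 35 + 0 = 35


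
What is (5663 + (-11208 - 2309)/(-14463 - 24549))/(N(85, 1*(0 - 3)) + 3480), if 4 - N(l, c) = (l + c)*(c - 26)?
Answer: 220938473/228688344 ≈ 0.96611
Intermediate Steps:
N(l, c) = 4 - (-26 + c)*(c + l) (N(l, c) = 4 - (l + c)*(c - 26) = 4 - (c + l)*(-26 + c) = 4 - (-26 + c)*(c + l))
(5663 + (-11208 - 2309)/(-14463 - 24549))/(N(85, 1*(0 - 3)) + 3480) = (5663 + (-11208 - 2309)/(-14463 - 24549))/((4 - (1*(0 - 3))² + 26*(1*(0 - 3)) + 26*85 - 1*1*(0 - 3)*85) + 3480) = (5663 - 13517/(-39012))/((4 - (1*(-3))² + 26*(1*(-3)) + 2210 - 1*1*(-3)*85) + 3480) = (5663 - 13517*(-1/39012))/((4 - 1*(-3)² + 26*(-3) + 2210 - 1*(-3)*85) + 3480) = (5663 + 13517/39012)/((4 - 1*9 - 78 + 2210 + 255) + 3480) = 220938473/(39012*((4 - 9 - 78 + 2210 + 255) + 3480)) = 220938473/(39012*(2382 + 3480)) = (220938473/39012)/5862 = (220938473/39012)*(1/5862) = 220938473/228688344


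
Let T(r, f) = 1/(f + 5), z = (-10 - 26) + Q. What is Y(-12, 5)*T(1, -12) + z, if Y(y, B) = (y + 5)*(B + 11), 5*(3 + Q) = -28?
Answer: -143/5 ≈ -28.600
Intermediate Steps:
Q = -43/5 (Q = -3 + (⅕)*(-28) = -3 - 28/5 = -43/5 ≈ -8.6000)
Y(y, B) = (5 + y)*(11 + B)
z = -223/5 (z = (-10 - 26) - 43/5 = -36 - 43/5 = -223/5 ≈ -44.600)
T(r, f) = 1/(5 + f)
Y(-12, 5)*T(1, -12) + z = (55 + 5*5 + 11*(-12) + 5*(-12))/(5 - 12) - 223/5 = (55 + 25 - 132 - 60)/(-7) - 223/5 = -112*(-⅐) - 223/5 = 16 - 223/5 = -143/5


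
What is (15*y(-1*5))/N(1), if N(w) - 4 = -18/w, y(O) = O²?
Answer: -375/14 ≈ -26.786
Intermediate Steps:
N(w) = 4 - 18/w
(15*y(-1*5))/N(1) = (15*(-1*5)²)/(4 - 18/1) = (15*(-5)²)/(4 - 18*1) = (15*25)/(4 - 18) = 375/(-14) = 375*(-1/14) = -375/14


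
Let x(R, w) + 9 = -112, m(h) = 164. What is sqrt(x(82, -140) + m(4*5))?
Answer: sqrt(43) ≈ 6.5574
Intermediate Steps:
x(R, w) = -121 (x(R, w) = -9 - 112 = -121)
sqrt(x(82, -140) + m(4*5)) = sqrt(-121 + 164) = sqrt(43)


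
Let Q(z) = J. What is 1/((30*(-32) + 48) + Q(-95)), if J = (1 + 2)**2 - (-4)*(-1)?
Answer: -1/907 ≈ -0.0011025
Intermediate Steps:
J = 5 (J = 3**2 - 4*1 = 9 - 4 = 5)
Q(z) = 5
1/((30*(-32) + 48) + Q(-95)) = 1/((30*(-32) + 48) + 5) = 1/((-960 + 48) + 5) = 1/(-912 + 5) = 1/(-907) = -1/907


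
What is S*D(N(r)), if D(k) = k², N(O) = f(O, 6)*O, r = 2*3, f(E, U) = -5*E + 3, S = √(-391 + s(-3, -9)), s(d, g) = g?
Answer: 524880*I ≈ 5.2488e+5*I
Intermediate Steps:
S = 20*I (S = √(-391 - 9) = √(-400) = 20*I ≈ 20.0*I)
f(E, U) = 3 - 5*E
r = 6
N(O) = O*(3 - 5*O) (N(O) = (3 - 5*O)*O = O*(3 - 5*O))
S*D(N(r)) = (20*I)*(6*(3 - 5*6))² = (20*I)*(6*(3 - 30))² = (20*I)*(6*(-27))² = (20*I)*(-162)² = (20*I)*26244 = 524880*I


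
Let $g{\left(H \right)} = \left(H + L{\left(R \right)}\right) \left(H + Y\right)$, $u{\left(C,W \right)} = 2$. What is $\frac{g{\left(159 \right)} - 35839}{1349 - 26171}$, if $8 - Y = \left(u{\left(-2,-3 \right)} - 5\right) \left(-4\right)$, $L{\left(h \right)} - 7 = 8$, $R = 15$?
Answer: $\frac{1267}{3546} \approx 0.3573$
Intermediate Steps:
$L{\left(h \right)} = 15$ ($L{\left(h \right)} = 7 + 8 = 15$)
$Y = -4$ ($Y = 8 - \left(2 - 5\right) \left(-4\right) = 8 - \left(-3\right) \left(-4\right) = 8 - 12 = -4$)
$g{\left(H \right)} = \left(-4 + H\right) \left(15 + H\right)$ ($g{\left(H \right)} = \left(H + 15\right) \left(H - 4\right) = \left(15 + H\right) \left(-4 + H\right) = \left(-4 + H\right) \left(15 + H\right)$)
$\frac{g{\left(159 \right)} - 35839}{1349 - 26171} = \frac{\left(-60 + 159^{2} + 11 \cdot 159\right) - 35839}{1349 - 26171} = \frac{\left(-60 + 25281 + 1749\right) - 35839}{-24822} = \left(26970 - 35839\right) \left(- \frac{1}{24822}\right) = \left(-8869\right) \left(- \frac{1}{24822}\right) = \frac{1267}{3546}$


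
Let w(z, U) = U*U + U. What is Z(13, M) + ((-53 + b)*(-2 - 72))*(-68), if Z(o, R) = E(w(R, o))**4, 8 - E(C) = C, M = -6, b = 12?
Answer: 916429864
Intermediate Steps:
w(z, U) = U + U**2 (w(z, U) = U**2 + U = U + U**2)
E(C) = 8 - C
Z(o, R) = (8 - o*(1 + o))**4
Z(13, M) + ((-53 + b)*(-2 - 72))*(-68) = (-8 + 13*(1 + 13))**4 + ((-53 + 12)*(-2 - 72))*(-68) = (-8 + 13*14)**4 - 41*(-74)*(-68) = (-8 + 182)**4 + 3034*(-68) = 174**4 - 206312 = 916636176 - 206312 = 916429864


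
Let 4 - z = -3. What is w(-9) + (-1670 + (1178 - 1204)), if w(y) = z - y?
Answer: -1680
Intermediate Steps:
z = 7 (z = 4 - 1*(-3) = 4 + 3 = 7)
w(y) = 7 - y
w(-9) + (-1670 + (1178 - 1204)) = (7 - 1*(-9)) + (-1670 + (1178 - 1204)) = (7 + 9) + (-1670 - 26) = 16 - 1696 = -1680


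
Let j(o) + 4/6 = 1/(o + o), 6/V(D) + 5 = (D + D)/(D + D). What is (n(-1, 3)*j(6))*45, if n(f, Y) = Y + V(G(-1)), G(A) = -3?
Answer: -315/8 ≈ -39.375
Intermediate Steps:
V(D) = -3/2 (V(D) = 6/(-5 + (D + D)/(D + D)) = 6/(-5 + (2*D)/((2*D))) = 6/(-5 + (2*D)*(1/(2*D))) = 6/(-5 + 1) = 6/(-4) = 6*(-¼) = -3/2)
n(f, Y) = -3/2 + Y (n(f, Y) = Y - 3/2 = -3/2 + Y)
j(o) = -⅔ + 1/(2*o) (j(o) = -⅔ + 1/(o + o) = -⅔ + 1/(2*o))
(n(-1, 3)*j(6))*45 = ((-3/2 + 3)*((⅙)*(3 - 4*6)/6))*45 = (3*((⅙)*(⅙)*(3 - 24))/2)*45 = (3*((⅙)*(⅙)*(-21))/2)*45 = ((3/2)*(-7/12))*45 = -7/8*45 = -315/8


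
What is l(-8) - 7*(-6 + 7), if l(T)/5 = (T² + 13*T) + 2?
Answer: -197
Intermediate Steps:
l(T) = 10 + 5*T² + 65*T (l(T) = 5*((T² + 13*T) + 2) = 5*(2 + T² + 13*T) = 10 + 5*T² + 65*T)
l(-8) - 7*(-6 + 7) = (10 + 5*(-8)² + 65*(-8)) - 7*(-6 + 7) = (10 + 5*64 - 520) - 7 = (10 + 320 - 520) - 1*7 = -190 - 7 = -197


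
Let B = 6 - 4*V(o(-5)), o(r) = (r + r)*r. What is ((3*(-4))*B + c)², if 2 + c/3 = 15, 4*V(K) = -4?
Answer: 6561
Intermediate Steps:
o(r) = 2*r² (o(r) = (2*r)*r = 2*r²)
V(K) = -1 (V(K) = (¼)*(-4) = -1)
B = 10 (B = 6 - 4*(-1) = 6 + 4 = 10)
c = 39 (c = -6 + 3*15 = -6 + 45 = 39)
((3*(-4))*B + c)² = ((3*(-4))*10 + 39)² = (-12*10 + 39)² = (-120 + 39)² = (-81)² = 6561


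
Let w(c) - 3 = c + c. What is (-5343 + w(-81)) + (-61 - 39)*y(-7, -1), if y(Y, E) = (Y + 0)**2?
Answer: -10402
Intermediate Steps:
y(Y, E) = Y**2
w(c) = 3 + 2*c (w(c) = 3 + (c + c) = 3 + 2*c)
(-5343 + w(-81)) + (-61 - 39)*y(-7, -1) = (-5343 + (3 + 2*(-81))) + (-61 - 39)*(-7)**2 = (-5343 + (3 - 162)) - 100*49 = (-5343 - 159) - 4900 = -5502 - 4900 = -10402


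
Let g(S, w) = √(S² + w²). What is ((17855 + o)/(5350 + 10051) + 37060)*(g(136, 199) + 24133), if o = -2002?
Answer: 13774559241429/15401 + 570776913*√58097/15401 ≈ 9.0333e+8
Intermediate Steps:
((17855 + o)/(5350 + 10051) + 37060)*(g(136, 199) + 24133) = ((17855 - 2002)/(5350 + 10051) + 37060)*(√(136² + 199²) + 24133) = (15853/15401 + 37060)*(√(18496 + 39601) + 24133) = (15853*(1/15401) + 37060)*(√58097 + 24133) = (15853/15401 + 37060)*(24133 + √58097) = 570776913*(24133 + √58097)/15401 = 13774559241429/15401 + 570776913*√58097/15401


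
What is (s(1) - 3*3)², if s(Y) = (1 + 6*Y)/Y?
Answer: 4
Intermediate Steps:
s(Y) = (1 + 6*Y)/Y
(s(1) - 3*3)² = ((6 + 1/1) - 3*3)² = ((6 + 1) - 9)² = (7 - 9)² = (-2)² = 4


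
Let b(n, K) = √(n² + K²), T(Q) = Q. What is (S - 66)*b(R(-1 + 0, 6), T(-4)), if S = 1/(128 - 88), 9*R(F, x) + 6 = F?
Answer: -2639*√1345/360 ≈ -268.84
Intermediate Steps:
R(F, x) = -⅔ + F/9
b(n, K) = √(K² + n²)
S = 1/40 ≈ 0.025000
(S - 66)*b(R(-1 + 0, 6), T(-4)) = (1/40 - 66)*√((-4)² + (-⅔ + (-1 + 0)/9)²) = -2639*√(16 + (-⅔ + (⅑)*(-1))²)/40 = -2639*√(16 + (-⅔ - ⅑)²)/40 = -2639*√(16 + (-7/9)²)/40 = -2639*√(16 + 49/81)/40 = -2639*√1345/360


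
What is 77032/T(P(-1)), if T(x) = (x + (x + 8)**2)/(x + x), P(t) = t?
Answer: -9629/3 ≈ -3209.7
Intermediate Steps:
T(x) = (x + (8 + x)**2)/(2*x) (T(x) = (x + (8 + x)**2)/((2*x)) = (x + (8 + x)**2)*(1/(2*x)) = (x + (8 + x)**2)/(2*x))
77032/T(P(-1)) = 77032/(((1/2)*(-1 + (8 - 1)**2)/(-1))) = 77032/(((1/2)*(-1)*(-1 + 7**2))) = 77032/(((1/2)*(-1)*(-1 + 49))) = 77032/(((1/2)*(-1)*48)) = 77032/(-24) = 77032*(-1/24) = -9629/3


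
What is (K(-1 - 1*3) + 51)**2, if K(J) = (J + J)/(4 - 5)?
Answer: 3481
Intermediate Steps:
K(J) = -2*J (K(J) = (2*J)/(-1) = (2*J)*(-1) = -2*J)
(K(-1 - 1*3) + 51)**2 = (-2*(-1 - 1*3) + 51)**2 = (-2*(-1 - 3) + 51)**2 = (-2*(-4) + 51)**2 = (8 + 51)**2 = 59**2 = 3481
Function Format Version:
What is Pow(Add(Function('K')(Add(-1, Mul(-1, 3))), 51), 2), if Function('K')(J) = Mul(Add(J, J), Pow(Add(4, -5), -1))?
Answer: 3481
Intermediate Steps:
Function('K')(J) = Mul(-2, J) (Function('K')(J) = Mul(Mul(2, J), Pow(-1, -1)) = Mul(Mul(2, J), -1) = Mul(-2, J))
Pow(Add(Function('K')(Add(-1, Mul(-1, 3))), 51), 2) = Pow(Add(Mul(-2, Add(-1, Mul(-1, 3))), 51), 2) = Pow(Add(Mul(-2, Add(-1, -3)), 51), 2) = Pow(Add(Mul(-2, -4), 51), 2) = Pow(Add(8, 51), 2) = Pow(59, 2) = 3481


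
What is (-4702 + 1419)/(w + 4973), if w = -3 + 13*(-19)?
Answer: -3283/4723 ≈ -0.69511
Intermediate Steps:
w = -250 (w = -3 - 247 = -250)
(-4702 + 1419)/(w + 4973) = (-4702 + 1419)/(-250 + 4973) = -3283/4723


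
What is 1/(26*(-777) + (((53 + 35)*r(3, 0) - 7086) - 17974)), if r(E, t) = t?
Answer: -1/45262 ≈ -2.2094e-5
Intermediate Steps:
1/(26*(-777) + (((53 + 35)*r(3, 0) - 7086) - 17974)) = 1/(26*(-777) + (((53 + 35)*0 - 7086) - 17974)) = 1/(-20202 + ((88*0 - 7086) - 17974)) = 1/(-20202 + ((0 - 7086) - 17974)) = 1/(-20202 + (-7086 - 17974)) = 1/(-20202 - 25060) = 1/(-45262) = -1/45262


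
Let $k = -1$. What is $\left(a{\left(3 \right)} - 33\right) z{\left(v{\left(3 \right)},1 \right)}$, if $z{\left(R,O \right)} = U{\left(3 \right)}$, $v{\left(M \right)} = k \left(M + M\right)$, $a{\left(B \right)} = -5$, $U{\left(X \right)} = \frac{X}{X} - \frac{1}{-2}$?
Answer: $-57$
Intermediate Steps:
$U{\left(X \right)} = \frac{3}{2}$ ($U{\left(X \right)} = 1 - - \frac{1}{2} = 1 + \frac{1}{2} = \frac{3}{2}$)
$v{\left(M \right)} = - 2 M$ ($v{\left(M \right)} = - (M + M) = - 2 M$)
$z{\left(R,O \right)} = \frac{3}{2}$
$\left(a{\left(3 \right)} - 33\right) z{\left(v{\left(3 \right)},1 \right)} = \left(-5 - 33\right) \frac{3}{2} = \left(-38\right) \frac{3}{2} = -57$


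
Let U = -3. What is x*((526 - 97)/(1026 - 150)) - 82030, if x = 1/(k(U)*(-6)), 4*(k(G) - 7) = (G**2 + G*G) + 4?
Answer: -1796457143/21900 ≈ -82030.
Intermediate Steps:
k(G) = 8 + G**2/2 (k(G) = 7 + ((G**2 + G*G) + 4)/4 = 7 + ((G**2 + G**2) + 4)/4 = 7 + (2*G**2 + 4)/4 = 7 + (4 + 2*G**2)/4 = 7 + (1 + G**2/2) = 8 + G**2/2)
x = -1/75 (x = 1/((8 + (1/2)*(-3)**2)*(-6)) = 1/((8 + (1/2)*9)*(-6)) = 1/((8 + 9/2)*(-6)) = 1/((25/2)*(-6)) = 1/(-75) = -1/75 ≈ -0.013333)
x*((526 - 97)/(1026 - 150)) - 82030 = -(526 - 97)/(75*(1026 - 150)) - 82030 = -143/(25*876) - 82030 = -1/75*143/292 - 82030 = -143/21900 - 82030 = -1796457143/21900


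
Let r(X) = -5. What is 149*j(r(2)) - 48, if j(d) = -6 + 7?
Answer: 101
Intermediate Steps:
j(d) = 1
149*j(r(2)) - 48 = 149*1 - 48 = 149 - 48 = 101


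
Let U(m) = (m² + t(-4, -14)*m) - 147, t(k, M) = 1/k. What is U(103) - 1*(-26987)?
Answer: 149693/4 ≈ 37423.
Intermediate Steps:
U(m) = -147 + m² - m/4 (U(m) = (m² + m/(-4)) - 147 = (m² - m/4) - 147 = -147 + m² - m/4)
U(103) - 1*(-26987) = (-147 + 103² - ¼*103) - 1*(-26987) = (-147 + 10609 - 103/4) + 26987 = 41745/4 + 26987 = 149693/4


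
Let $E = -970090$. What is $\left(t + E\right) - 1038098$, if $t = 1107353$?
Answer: $-900835$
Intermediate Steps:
$\left(t + E\right) - 1038098 = \left(1107353 - 970090\right) - 1038098 = 137263 - 1038098 = -900835$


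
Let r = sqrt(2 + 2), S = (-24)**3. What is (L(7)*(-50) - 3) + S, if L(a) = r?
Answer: -13927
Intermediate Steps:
S = -13824
r = 2 (r = sqrt(4) = 2)
L(a) = 2
(L(7)*(-50) - 3) + S = (2*(-50) - 3) - 13824 = (-100 - 3) - 13824 = -103 - 13824 = -13927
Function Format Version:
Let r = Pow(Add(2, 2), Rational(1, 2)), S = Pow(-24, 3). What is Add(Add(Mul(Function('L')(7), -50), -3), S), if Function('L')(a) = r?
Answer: -13927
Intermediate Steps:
S = -13824
r = 2 (r = Pow(4, Rational(1, 2)) = 2)
Function('L')(a) = 2
Add(Add(Mul(Function('L')(7), -50), -3), S) = Add(Add(Mul(2, -50), -3), -13824) = Add(Add(-100, -3), -13824) = Add(-103, -13824) = -13927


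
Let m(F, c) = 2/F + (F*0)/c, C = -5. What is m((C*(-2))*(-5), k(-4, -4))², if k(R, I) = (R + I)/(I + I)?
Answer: 1/625 ≈ 0.0016000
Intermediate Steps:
k(R, I) = (I + R)/(2*I) (k(R, I) = (I + R)/((2*I)) = (I + R)*(1/(2*I)) = (I + R)/(2*I))
m(F, c) = 2/F (m(F, c) = 2/F + 0/c = 2/F + 0 = 2/F)
m((C*(-2))*(-5), k(-4, -4))² = (2/((-5*(-2)*(-5))))² = (2/((10*(-5))))² = (2/(-50))² = (2*(-1/50))² = (-1/25)² = 1/625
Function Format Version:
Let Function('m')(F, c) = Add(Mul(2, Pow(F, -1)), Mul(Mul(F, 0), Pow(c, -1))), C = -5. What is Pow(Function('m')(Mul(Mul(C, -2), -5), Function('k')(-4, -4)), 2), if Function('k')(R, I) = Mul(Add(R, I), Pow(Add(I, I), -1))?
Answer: Rational(1, 625) ≈ 0.0016000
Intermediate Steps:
Function('k')(R, I) = Mul(Rational(1, 2), Pow(I, -1), Add(I, R)) (Function('k')(R, I) = Mul(Add(I, R), Pow(Mul(2, I), -1)) = Mul(Add(I, R), Mul(Rational(1, 2), Pow(I, -1))) = Mul(Rational(1, 2), Pow(I, -1), Add(I, R)))
Function('m')(F, c) = Mul(2, Pow(F, -1)) (Function('m')(F, c) = Add(Mul(2, Pow(F, -1)), Mul(0, Pow(c, -1))) = Add(Mul(2, Pow(F, -1)), 0) = Mul(2, Pow(F, -1)))
Pow(Function('m')(Mul(Mul(C, -2), -5), Function('k')(-4, -4)), 2) = Pow(Mul(2, Pow(Mul(Mul(-5, -2), -5), -1)), 2) = Pow(Mul(2, Pow(Mul(10, -5), -1)), 2) = Pow(Mul(2, Pow(-50, -1)), 2) = Pow(Mul(2, Rational(-1, 50)), 2) = Pow(Rational(-1, 25), 2) = Rational(1, 625)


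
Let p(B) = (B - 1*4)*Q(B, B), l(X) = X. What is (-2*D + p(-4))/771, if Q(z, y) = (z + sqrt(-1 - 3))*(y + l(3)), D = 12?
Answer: -56/771 + 16*I/771 ≈ -0.072633 + 0.020752*I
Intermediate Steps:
Q(z, y) = (3 + y)*(z + 2*I) (Q(z, y) = (z + sqrt(-1 - 3))*(y + 3) = (z + sqrt(-4))*(3 + y) = (z + 2*I)*(3 + y) = (3 + y)*(z + 2*I))
p(B) = (-4 + B)*(B**2 + 3*B + 6*I + 2*I*B) (p(B) = (B - 1*4)*(3*B + 6*I + B*B + 2*I*B) = (B - 4)*(3*B + 6*I + B**2 + 2*I*B) = (-4 + B)*(B**2 + 3*B + 6*I + 2*I*B))
(-2*D + p(-4))/771 = (-2*12 + (-4 - 4)*((-4)**2 + 3*(-4) + 6*I + 2*I*(-4)))/771 = (-24 - 8*(16 - 12 + 6*I - 8*I))*(1/771) = (-24 - 8*(4 - 2*I))*(1/771) = (-24 + (-32 + 16*I))*(1/771) = (-56 + 16*I)*(1/771) = -56/771 + 16*I/771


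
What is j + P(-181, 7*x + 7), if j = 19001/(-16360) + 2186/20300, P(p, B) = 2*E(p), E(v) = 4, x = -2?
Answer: 115345333/16605400 ≈ 6.9463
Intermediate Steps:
P(p, B) = 8 (P(p, B) = 2*4 = 8)
j = -17497867/16605400 (j = 19001*(-1/16360) + 2186*(1/20300) = -19001/16360 + 1093/10150 = -17497867/16605400 ≈ -1.0537)
j + P(-181, 7*x + 7) = -17497867/16605400 + 8 = 115345333/16605400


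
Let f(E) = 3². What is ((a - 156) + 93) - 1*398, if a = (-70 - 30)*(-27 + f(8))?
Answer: 1339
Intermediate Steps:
f(E) = 9
a = 1800 (a = (-70 - 30)*(-27 + 9) = -100*(-18) = 1800)
((a - 156) + 93) - 1*398 = ((1800 - 156) + 93) - 1*398 = (1644 + 93) - 398 = 1737 - 398 = 1339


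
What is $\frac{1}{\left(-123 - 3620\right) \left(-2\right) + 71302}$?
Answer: $\frac{1}{78788} \approx 1.2692 \cdot 10^{-5}$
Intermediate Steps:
$\frac{1}{\left(-123 - 3620\right) \left(-2\right) + 71302} = \frac{1}{\left(-3743\right) \left(-2\right) + 71302} = \frac{1}{7486 + 71302} = \frac{1}{78788}$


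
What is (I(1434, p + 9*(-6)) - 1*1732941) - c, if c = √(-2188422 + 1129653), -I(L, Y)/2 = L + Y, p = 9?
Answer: -1735719 - 3*I*√117641 ≈ -1.7357e+6 - 1029.0*I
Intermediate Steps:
I(L, Y) = -2*L - 2*Y (I(L, Y) = -2*(L + Y) = -2*L - 2*Y)
c = 3*I*√117641 (c = √(-1058769) = 3*I*√117641 ≈ 1029.0*I)
(I(1434, p + 9*(-6)) - 1*1732941) - c = ((-2*1434 - 2*(9 + 9*(-6))) - 1*1732941) - 3*I*√117641 = ((-2868 - 2*(9 - 54)) - 1732941) - 3*I*√117641 = ((-2868 - 2*(-45)) - 1732941) - 3*I*√117641 = ((-2868 + 90) - 1732941) - 3*I*√117641 = (-2778 - 1732941) - 3*I*√117641 = -1735719 - 3*I*√117641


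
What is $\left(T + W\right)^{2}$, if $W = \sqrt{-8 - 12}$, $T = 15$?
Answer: $205 + 60 i \sqrt{5} \approx 205.0 + 134.16 i$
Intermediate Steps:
$W = 2 i \sqrt{5}$ ($W = \sqrt{-20} = 2 i \sqrt{5} \approx 4.4721 i$)
$\left(T + W\right)^{2} = \left(15 + 2 i \sqrt{5}\right)^{2}$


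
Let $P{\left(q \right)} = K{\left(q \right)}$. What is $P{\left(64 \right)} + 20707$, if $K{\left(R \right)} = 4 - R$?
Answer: $20647$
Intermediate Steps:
$P{\left(q \right)} = 4 - q$
$P{\left(64 \right)} + 20707 = \left(4 - 64\right) + 20707 = -60 + 20707 = 20647$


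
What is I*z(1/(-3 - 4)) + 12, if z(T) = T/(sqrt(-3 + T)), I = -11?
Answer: 12 - I*sqrt(154)/14 ≈ 12.0 - 0.8864*I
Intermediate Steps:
z(T) = T/sqrt(-3 + T)
I*z(1/(-3 - 4)) + 12 = -11/((-3 - 4)*sqrt(-3 + 1/(-3 - 4))) + 12 = -11/((-7)*sqrt(-3 + 1/(-7))) + 12 = -(-11)/(7*sqrt(-3 - 1/7)) + 12 = -(-11)/(7*sqrt(-22/7)) + 12 = -(-11)*(-I*sqrt(154)/22)/7 + 12 = -I*sqrt(154)/14 + 12 = 12 - I*sqrt(154)/14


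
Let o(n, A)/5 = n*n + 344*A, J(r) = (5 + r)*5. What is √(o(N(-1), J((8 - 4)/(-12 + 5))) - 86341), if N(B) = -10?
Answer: 9*I*√28889/7 ≈ 218.53*I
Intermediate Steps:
J(r) = 25 + 5*r
o(n, A) = 5*n² + 1720*A (o(n, A) = 5*(n*n + 344*A) = 5*(n² + 344*A) = 5*n² + 1720*A)
√(o(N(-1), J((8 - 4)/(-12 + 5))) - 86341) = √((5*(-10)² + 1720*(25 + 5*((8 - 4)/(-12 + 5)))) - 86341) = √((5*100 + 1720*(25 + 5*(4/(-7)))) - 86341) = √((500 + 1720*(25 + 5*(4*(-⅐)))) - 86341) = √((500 + 1720*(25 + 5*(-4/7))) - 86341) = √((500 + 1720*(25 - 20/7)) - 86341) = √((500 + 1720*(155/7)) - 86341) = √((500 + 266600/7) - 86341) = √(270100/7 - 86341) = √(-334287/7) = 9*I*√28889/7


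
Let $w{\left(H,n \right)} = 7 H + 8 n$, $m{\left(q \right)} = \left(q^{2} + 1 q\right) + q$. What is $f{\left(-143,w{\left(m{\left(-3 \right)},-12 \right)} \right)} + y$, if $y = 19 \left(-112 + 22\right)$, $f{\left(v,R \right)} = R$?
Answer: $-1785$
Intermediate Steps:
$m{\left(q \right)} = q^{2} + 2 q$ ($m{\left(q \right)} = \left(q^{2} + q\right) + q = \left(q + q^{2}\right) + q = q^{2} + 2 q$)
$y = -1710$ ($y = 19 \left(-90\right) = -1710$)
$f{\left(-143,w{\left(m{\left(-3 \right)},-12 \right)} \right)} + y = \left(7 \left(- 3 \left(2 - 3\right)\right) + 8 \left(-12\right)\right) - 1710 = \left(7 \left(\left(-3\right) \left(-1\right)\right) - 96\right) - 1710 = \left(7 \cdot 3 - 96\right) - 1710 = \left(21 - 96\right) - 1710 = -75 - 1710 = -1785$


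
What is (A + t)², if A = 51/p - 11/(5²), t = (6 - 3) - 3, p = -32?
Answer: 2647129/640000 ≈ 4.1361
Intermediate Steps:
t = 0 (t = 3 - 3 = 0)
A = -1627/800 (A = 51/(-32) - 11/(5²) = 51*(-1/32) - 11/25 = -51/32 - 11*1/25 = -51/32 - 11/25 = -1627/800 ≈ -2.0337)
(A + t)² = (-1627/800 + 0)² = (-1627/800)² = 2647129/640000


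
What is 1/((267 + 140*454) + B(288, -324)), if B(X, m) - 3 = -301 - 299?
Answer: 1/63230 ≈ 1.5815e-5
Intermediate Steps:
B(X, m) = -597 (B(X, m) = 3 + (-301 - 299) = 3 - 600 = -597)
1/((267 + 140*454) + B(288, -324)) = 1/((267 + 140*454) - 597) = 1/((267 + 63560) - 597) = 1/(63827 - 597) = 1/63230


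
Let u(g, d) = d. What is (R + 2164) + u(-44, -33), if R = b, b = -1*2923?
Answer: -792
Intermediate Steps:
b = -2923
R = -2923
(R + 2164) + u(-44, -33) = (-2923 + 2164) - 33 = -759 - 33 = -792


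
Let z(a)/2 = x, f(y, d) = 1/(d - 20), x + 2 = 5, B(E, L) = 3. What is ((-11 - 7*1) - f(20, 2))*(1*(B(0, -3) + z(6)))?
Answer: -323/2 ≈ -161.50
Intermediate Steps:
x = 3 (x = -2 + 5 = 3)
f(y, d) = 1/(-20 + d)
z(a) = 6 (z(a) = 2*3 = 6)
((-11 - 7*1) - f(20, 2))*(1*(B(0, -3) + z(6))) = ((-11 - 7*1) - 1/(-20 + 2))*(1*(3 + 6)) = ((-11 - 7) - 1/(-18))*(1*9) = (-18 - 1*(-1/18))*9 = (-18 + 1/18)*9 = -323/18*9 = -323/2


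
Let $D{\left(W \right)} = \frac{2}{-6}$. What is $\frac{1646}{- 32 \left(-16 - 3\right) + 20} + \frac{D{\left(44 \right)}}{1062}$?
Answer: $\frac{655441}{250101} \approx 2.6207$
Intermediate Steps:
$D{\left(W \right)} = - \frac{1}{3}$ ($D{\left(W \right)} = 2 \left(- \frac{1}{6}\right) = - \frac{1}{3}$)
$\frac{1646}{- 32 \left(-16 - 3\right) + 20} + \frac{D{\left(44 \right)}}{1062} = \frac{1646}{- 32 \left(-16 - 3\right) + 20} - \frac{1}{3 \cdot 1062} = \frac{1646}{- 32 \left(-16 - 3\right) + 20} - \frac{1}{3186} = \frac{1646}{\left(-32\right) \left(-19\right) + 20} - \frac{1}{3186} = \frac{1646}{608 + 20} - \frac{1}{3186} = \frac{1646}{628} - \frac{1}{3186} = 1646 \cdot \frac{1}{628} - \frac{1}{3186} = \frac{823}{314} - \frac{1}{3186} = \frac{655441}{250101}$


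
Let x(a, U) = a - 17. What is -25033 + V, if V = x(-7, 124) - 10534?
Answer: -35591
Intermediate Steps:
x(a, U) = -17 + a
V = -10558 (V = (-17 - 7) - 10534 = -24 - 10534 = -10558)
-25033 + V = -25033 - 10558 = -35591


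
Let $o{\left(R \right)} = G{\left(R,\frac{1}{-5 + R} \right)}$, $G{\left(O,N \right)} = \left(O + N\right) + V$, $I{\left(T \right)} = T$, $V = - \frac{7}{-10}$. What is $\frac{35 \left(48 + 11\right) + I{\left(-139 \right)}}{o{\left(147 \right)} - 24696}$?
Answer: $- \frac{341865}{4357322} \approx -0.078458$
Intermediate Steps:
$V = \frac{7}{10}$ ($V = \left(-7\right) \left(- \frac{1}{10}\right) = \frac{7}{10} \approx 0.7$)
$G{\left(O,N \right)} = \frac{7}{10} + N + O$ ($G{\left(O,N \right)} = \left(O + N\right) + \frac{7}{10} = \left(N + O\right) + \frac{7}{10} = \frac{7}{10} + N + O$)
$o{\left(R \right)} = \frac{7}{10} + R + \frac{1}{-5 + R}$ ($o{\left(R \right)} = \frac{7}{10} + \frac{1}{-5 + R} + R = \frac{7}{10} + R + \frac{1}{-5 + R}$)
$\frac{35 \left(48 + 11\right) + I{\left(-139 \right)}}{o{\left(147 \right)} - 24696} = \frac{35 \left(48 + 11\right) - 139}{\frac{10 + \left(-5 + 147\right) \left(7 + 10 \cdot 147\right)}{10 \left(-5 + 147\right)} - 24696} = \frac{35 \cdot 59 - 139}{\frac{10 + 142 \left(7 + 1470\right)}{10 \cdot 142} - 24696} = \frac{2065 - 139}{\frac{1}{10} \cdot \frac{1}{142} \left(10 + 142 \cdot 1477\right) - 24696} = \frac{1926}{\frac{1}{10} \cdot \frac{1}{142} \left(10 + 209734\right) - 24696} = \frac{1926}{\frac{1}{10} \cdot \frac{1}{142} \cdot 209744 - 24696} = \frac{1926}{\frac{52436}{355} - 24696} = \frac{1926}{- \frac{8714644}{355}} = 1926 \left(- \frac{355}{8714644}\right) = - \frac{341865}{4357322}$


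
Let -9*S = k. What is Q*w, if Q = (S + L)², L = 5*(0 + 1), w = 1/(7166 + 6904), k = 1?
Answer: 968/569835 ≈ 0.0016987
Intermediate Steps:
S = -⅑ (S = -⅑*1 = -⅑ ≈ -0.11111)
w = 1/14070 ≈ 7.1073e-5
L = 5 (L = 5*1 = 5)
Q = 1936/81 (Q = (-⅑ + 5)² = (44/9)² = 1936/81 ≈ 23.901)
Q*w = (1936/81)*(1/14070) = 968/569835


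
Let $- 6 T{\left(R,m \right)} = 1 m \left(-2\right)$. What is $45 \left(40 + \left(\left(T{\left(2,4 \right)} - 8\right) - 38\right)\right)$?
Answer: $-210$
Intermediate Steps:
$T{\left(R,m \right)} = \frac{m}{3}$ ($T{\left(R,m \right)} = - \frac{1 m \left(-2\right)}{6} = - \frac{m \left(-2\right)}{6} = - \frac{\left(-2\right) m}{6} = \frac{m}{3}$)
$45 \left(40 + \left(\left(T{\left(2,4 \right)} - 8\right) - 38\right)\right) = 45 \left(40 + \left(\left(\frac{1}{3} \cdot 4 - 8\right) - 38\right)\right) = 45 \left(40 + \left(\left(\frac{4}{3} - 8\right) - 38\right)\right) = 45 \left(40 - \frac{134}{3}\right) = 45 \left(- \frac{14}{3}\right) = -210$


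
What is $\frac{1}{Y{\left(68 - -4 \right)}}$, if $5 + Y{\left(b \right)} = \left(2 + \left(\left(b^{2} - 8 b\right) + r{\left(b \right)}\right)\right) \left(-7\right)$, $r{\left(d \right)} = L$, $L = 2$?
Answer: $- \frac{1}{32289} \approx -3.097 \cdot 10^{-5}$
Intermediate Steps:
$r{\left(d \right)} = 2$
$Y{\left(b \right)} = -33 - 7 b^{2} + 56 b$ ($Y{\left(b \right)} = -5 + \left(2 + \left(\left(b^{2} - 8 b\right) + 2\right)\right) \left(-7\right) = -5 + \left(2 + \left(2 + b^{2} - 8 b\right)\right) \left(-7\right) = -5 + \left(4 + b^{2} - 8 b\right) \left(-7\right) = -5 - \left(28 - 56 b + 7 b^{2}\right) = -33 - 7 b^{2} + 56 b$)
$\frac{1}{Y{\left(68 - -4 \right)}} = \frac{1}{-33 - 7 \left(68 - -4\right)^{2} + 56 \left(68 - -4\right)} = \frac{1}{-33 - 7 \left(68 + 4\right)^{2} + 56 \left(68 + 4\right)} = \frac{1}{-33 - 7 \cdot 72^{2} + 56 \cdot 72} = \frac{1}{-33 - 36288 + 4032} = \frac{1}{-32289} = - \frac{1}{32289}$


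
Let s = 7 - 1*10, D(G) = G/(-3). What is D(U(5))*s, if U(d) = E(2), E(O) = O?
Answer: 2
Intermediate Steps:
U(d) = 2
D(G) = -G/3 (D(G) = G*(-⅓) = -G/3)
s = -3 (s = 7 - 10 = -3)
D(U(5))*s = -⅓*2*(-3) = -⅔*(-3) = 2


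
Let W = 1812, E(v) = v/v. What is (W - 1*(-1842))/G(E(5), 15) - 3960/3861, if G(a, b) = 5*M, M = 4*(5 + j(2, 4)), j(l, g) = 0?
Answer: 69253/1950 ≈ 35.514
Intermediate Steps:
E(v) = 1
M = 20 (M = 4*(5 + 0) = 4*5 = 20)
G(a, b) = 100 (G(a, b) = 5*20 = 100)
(W - 1*(-1842))/G(E(5), 15) - 3960/3861 = (1812 - 1*(-1842))/100 - 3960/3861 = (1812 + 1842)*(1/100) - 3960*1/3861 = 3654*(1/100) - 40/39 = 1827/50 - 40/39 = 69253/1950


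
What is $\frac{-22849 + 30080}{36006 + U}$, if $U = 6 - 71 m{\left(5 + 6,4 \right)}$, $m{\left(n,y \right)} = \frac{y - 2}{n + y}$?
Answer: $\frac{108465}{540038} \approx 0.20085$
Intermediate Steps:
$m{\left(n,y \right)} = \frac{-2 + y}{n + y}$
$U = - \frac{52}{15}$ ($U = 6 - 71 \frac{-2 + 4}{\left(5 + 6\right) + 4} = 6 - 71 \frac{1}{11 + 4} \cdot 2 = 6 - 71 \cdot \frac{1}{15} \cdot 2 = 6 - \frac{142}{15} = - \frac{52}{15} \approx -3.4667$)
$\frac{-22849 + 30080}{36006 + U} = \frac{-22849 + 30080}{36006 - \frac{52}{15}} = \frac{7231}{\frac{540038}{15}} = 7231 \cdot \frac{15}{540038} = \frac{108465}{540038}$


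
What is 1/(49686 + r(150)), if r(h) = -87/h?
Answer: 50/2484271 ≈ 2.0127e-5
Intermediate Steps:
1/(49686 + r(150)) = 1/(49686 - 87/150) = 1/(49686 - 87*1/150) = 1/(49686 - 29/50) = 1/(2484271/50) = 50/2484271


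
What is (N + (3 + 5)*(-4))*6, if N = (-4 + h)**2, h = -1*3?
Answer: 102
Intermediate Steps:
h = -3
N = 49 (N = (-4 - 3)**2 = (-7)**2 = 49)
(N + (3 + 5)*(-4))*6 = (49 + (3 + 5)*(-4))*6 = (49 + 8*(-4))*6 = (49 - 32)*6 = 17*6 = 102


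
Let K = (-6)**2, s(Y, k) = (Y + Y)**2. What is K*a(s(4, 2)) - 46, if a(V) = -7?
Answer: -298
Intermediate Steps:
s(Y, k) = 4*Y**2 (s(Y, k) = (2*Y)**2 = 4*Y**2)
K = 36
K*a(s(4, 2)) - 46 = 36*(-7) - 46 = -252 - 46 = -298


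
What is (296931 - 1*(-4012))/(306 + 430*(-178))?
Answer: -300943/76234 ≈ -3.9476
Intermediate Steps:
(296931 - 1*(-4012))/(306 + 430*(-178)) = (296931 + 4012)/(306 - 76540) = 300943/(-76234) = 300943*(-1/76234) = -300943/76234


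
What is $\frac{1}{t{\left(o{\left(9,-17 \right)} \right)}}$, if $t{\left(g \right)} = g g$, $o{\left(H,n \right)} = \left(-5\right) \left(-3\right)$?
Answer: $\frac{1}{225} \approx 0.0044444$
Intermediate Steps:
$o{\left(H,n \right)} = 15$
$t{\left(g \right)} = g^{2}$
$\frac{1}{t{\left(o{\left(9,-17 \right)} \right)}} = \frac{1}{15^{2}} = \frac{1}{225}$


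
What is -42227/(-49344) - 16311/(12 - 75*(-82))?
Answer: -90774535/50676288 ≈ -1.7913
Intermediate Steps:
-42227/(-49344) - 16311/(12 - 75*(-82)) = -42227*(-1/49344) - 16311/(12 + 6150) = 42227/49344 - 16311/6162 = 42227/49344 - 16311*1/6162 = 42227/49344 - 5437/2054 = -90774535/50676288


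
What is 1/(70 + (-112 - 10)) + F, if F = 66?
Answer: 3431/52 ≈ 65.981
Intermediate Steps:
1/(70 + (-112 - 10)) + F = 1/(70 + (-112 - 10)) + 66 = 1/(70 - 122) + 66 = 1/(-52) + 66 = -1/52 + 66 = 3431/52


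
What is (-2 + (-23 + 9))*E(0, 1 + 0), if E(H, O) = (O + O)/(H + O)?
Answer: -32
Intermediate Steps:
E(H, O) = 2*O/(H + O) (E(H, O) = (2*O)/(H + O) = 2*O/(H + O))
(-2 + (-23 + 9))*E(0, 1 + 0) = (-2 + (-23 + 9))*(2*(1 + 0)/(0 + (1 + 0))) = (-2 - 14)*(2*1/(0 + 1)) = -32/1 = -32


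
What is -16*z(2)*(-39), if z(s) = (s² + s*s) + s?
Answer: 6240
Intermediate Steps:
z(s) = s + 2*s² (z(s) = (s² + s²) + s = 2*s² + s = s + 2*s²)
-16*z(2)*(-39) = -32*(1 + 2*2)*(-39) = -32*(1 + 4)*(-39) = -32*5*(-39) = -16*10*(-39) = -160*(-39) = 6240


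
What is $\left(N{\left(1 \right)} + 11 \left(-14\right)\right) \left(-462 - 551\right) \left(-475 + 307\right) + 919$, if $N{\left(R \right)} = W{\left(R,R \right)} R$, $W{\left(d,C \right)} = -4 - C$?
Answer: $-27058337$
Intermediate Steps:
$N{\left(R \right)} = R \left(-4 - R\right)$ ($N{\left(R \right)} = \left(-4 - R\right) R = R \left(-4 - R\right)$)
$\left(N{\left(1 \right)} + 11 \left(-14\right)\right) \left(-462 - 551\right) \left(-475 + 307\right) + 919 = \left(\left(-1\right) 1 \left(4 + 1\right) + 11 \left(-14\right)\right) \left(-462 - 551\right) \left(-475 + 307\right) + 919 = \left(\left(-1\right) 1 \cdot 5 - 154\right) \left(\left(-1013\right) \left(-168\right)\right) + 919 = \left(-5 - 154\right) 170184 + 919 = \left(-159\right) 170184 + 919 = -27059256 + 919 = -27058337$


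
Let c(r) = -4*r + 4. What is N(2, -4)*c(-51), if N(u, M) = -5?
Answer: -1040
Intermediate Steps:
c(r) = 4 - 4*r
N(2, -4)*c(-51) = -5*(4 - 4*(-51)) = -5*(4 + 204) = -5*208 = -1040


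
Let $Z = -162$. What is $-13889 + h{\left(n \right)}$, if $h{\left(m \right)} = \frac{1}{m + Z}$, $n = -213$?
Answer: $- \frac{5208376}{375} \approx -13889.0$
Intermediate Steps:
$h{\left(m \right)} = \frac{1}{-162 + m}$ ($h{\left(m \right)} = \frac{1}{m - 162} = \frac{1}{-162 + m}$)
$-13889 + h{\left(n \right)} = -13889 + \frac{1}{-162 - 213} = -13889 + \frac{1}{-375} = -13889 - \frac{1}{375} = - \frac{5208376}{375}$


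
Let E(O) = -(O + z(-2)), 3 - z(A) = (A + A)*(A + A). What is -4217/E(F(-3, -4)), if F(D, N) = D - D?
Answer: -4217/13 ≈ -324.38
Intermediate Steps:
F(D, N) = 0
z(A) = 3 - 4*A² (z(A) = 3 - (A + A)*(A + A) = 3 - 2*A*2*A = 3 - 4*A²)
E(O) = 13 - O (E(O) = -(O + (3 - 4*(-2)²)) = -(O + (3 - 4*4)) = -(O + (3 - 16)) = -(O - 13) = -(-13 + O) = 13 - O)
-4217/E(F(-3, -4)) = -4217/(13 - 1*0) = -4217/(13 + 0) = -4217/13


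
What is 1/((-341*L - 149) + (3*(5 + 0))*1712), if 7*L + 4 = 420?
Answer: 7/36861 ≈ 0.00018990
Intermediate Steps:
L = 416/7 (L = -4/7 + (⅐)*420 = -4/7 + 60 = 416/7 ≈ 59.429)
1/((-341*L - 149) + (3*(5 + 0))*1712) = 1/((-341*416/7 - 149) + (3*(5 + 0))*1712) = 1/((-141856/7 - 149) + (3*5)*1712) = 1/(-142899/7 + 15*1712) = 1/(-142899/7 + 25680) = 1/(36861/7) = 7/36861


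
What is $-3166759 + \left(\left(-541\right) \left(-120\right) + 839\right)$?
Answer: $-3101000$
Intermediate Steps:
$-3166759 + \left(\left(-541\right) \left(-120\right) + 839\right) = -3166759 + \left(64920 + 839\right) = -3166759 + 65759 = -3101000$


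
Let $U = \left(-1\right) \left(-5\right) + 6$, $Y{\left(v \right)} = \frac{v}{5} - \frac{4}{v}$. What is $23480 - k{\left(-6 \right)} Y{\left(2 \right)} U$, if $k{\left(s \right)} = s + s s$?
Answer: $24008$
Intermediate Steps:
$Y{\left(v \right)} = - \frac{4}{v} + \frac{v}{5}$ ($Y{\left(v \right)} = v \frac{1}{5} - \frac{4}{v} = \frac{v}{5} - \frac{4}{v} = - \frac{4}{v} + \frac{v}{5}$)
$k{\left(s \right)} = s + s^{2}$
$U = 11$ ($U = 5 + 6 = 11$)
$23480 - k{\left(-6 \right)} Y{\left(2 \right)} U = 23480 - - 6 \left(1 - 6\right) \left(- \frac{4}{2} + \frac{1}{5} \cdot 2\right) 11 = 23480 - \left(-6\right) \left(-5\right) \left(\left(-4\right) \frac{1}{2} + \frac{2}{5}\right) 11 = 23480 - 30 \left(-2 + \frac{2}{5}\right) 11 = 23480 - 30 \left(- \frac{8}{5}\right) 11 = 23480 - \left(-48\right) 11 = 23480 - -528 = 23480 + 528 = 24008$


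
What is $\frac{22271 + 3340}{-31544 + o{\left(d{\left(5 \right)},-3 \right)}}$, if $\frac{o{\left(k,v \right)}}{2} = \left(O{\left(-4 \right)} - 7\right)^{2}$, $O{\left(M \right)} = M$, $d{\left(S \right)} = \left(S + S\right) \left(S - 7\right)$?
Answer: $- \frac{8537}{10434} \approx -0.81819$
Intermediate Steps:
$d{\left(S \right)} = 2 S \left(-7 + S\right)$
$o{\left(k,v \right)} = 242$ ($o{\left(k,v \right)} = 2 \left(-4 - 7\right)^{2} = 2 \left(-11\right)^{2} = 2 \cdot 121 = 242$)
$\frac{22271 + 3340}{-31544 + o{\left(d{\left(5 \right)},-3 \right)}} = \frac{22271 + 3340}{-31544 + 242} = \frac{25611}{-31302} = 25611 \left(- \frac{1}{31302}\right) = - \frac{8537}{10434}$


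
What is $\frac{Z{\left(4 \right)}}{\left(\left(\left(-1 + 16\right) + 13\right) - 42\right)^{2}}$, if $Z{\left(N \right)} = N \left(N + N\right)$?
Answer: $\frac{8}{49} \approx 0.16327$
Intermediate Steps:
$Z{\left(N \right)} = 2 N^{2}$ ($Z{\left(N \right)} = N 2 N = 2 N^{2}$)
$\frac{Z{\left(4 \right)}}{\left(\left(\left(-1 + 16\right) + 13\right) - 42\right)^{2}} = \frac{2 \cdot 4^{2}}{\left(\left(\left(-1 + 16\right) + 13\right) - 42\right)^{2}} = \frac{2 \cdot 16}{\left(\left(15 + 13\right) - 42\right)^{2}} = \frac{32}{\left(28 - 42\right)^{2}} = \frac{32}{\left(-14\right)^{2}} = \frac{32}{196} = 32 \cdot \frac{1}{196} = \frac{8}{49}$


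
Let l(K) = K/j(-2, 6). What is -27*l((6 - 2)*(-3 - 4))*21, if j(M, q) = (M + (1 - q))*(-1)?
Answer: 2268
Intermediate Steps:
j(M, q) = -1 + q - M (j(M, q) = (1 + M - q)*(-1) = -1 + q - M)
l(K) = K/7 (l(K) = K/(-1 + 6 - 1*(-2)) = K/(-1 + 6 + 2) = K/7)
-27*l((6 - 2)*(-3 - 4))*21 = -27*(6 - 2)*(-3 - 4)/7*21 = -27*4*(-7)/7*21 = -27*(-28)/7*21 = -27*(-4)*21 = 108*21 = 2268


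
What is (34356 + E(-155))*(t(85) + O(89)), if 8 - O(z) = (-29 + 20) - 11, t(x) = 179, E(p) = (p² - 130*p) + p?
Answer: 16223832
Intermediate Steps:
E(p) = p² - 129*p
O(z) = 28 (O(z) = 8 - ((-29 + 20) - 11) = 8 - (-9 - 11) = 8 - 1*(-20) = 8 + 20 = 28)
(34356 + E(-155))*(t(85) + O(89)) = (34356 - 155*(-129 - 155))*(179 + 28) = (34356 - 155*(-284))*207 = (34356 + 44020)*207 = 78376*207 = 16223832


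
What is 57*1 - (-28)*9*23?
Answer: 5853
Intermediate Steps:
57*1 - (-28)*9*23 = 57 - (-28)*207 = 57 - 1*(-5796) = 57 + 5796 = 5853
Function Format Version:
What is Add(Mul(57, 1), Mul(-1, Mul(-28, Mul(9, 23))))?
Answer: 5853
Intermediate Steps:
Add(Mul(57, 1), Mul(-1, Mul(-28, Mul(9, 23)))) = Add(57, Mul(-1, Mul(-28, 207))) = Add(57, Mul(-1, -5796)) = Add(57, 5796) = 5853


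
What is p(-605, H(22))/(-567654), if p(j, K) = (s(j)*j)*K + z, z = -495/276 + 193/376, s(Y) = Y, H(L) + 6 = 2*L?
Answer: -40094862843/1636357264 ≈ -24.503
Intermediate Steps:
H(L) = -6 + 2*L
z = -11071/8648 (z = -495*1/276 + 193*(1/376) = -165/92 + 193/376 = -11071/8648 ≈ -1.2802)
p(j, K) = -11071/8648 + K*j² (p(j, K) = (j*j)*K - 11071/8648 = j²*K - 11071/8648 = K*j² - 11071/8648 = -11071/8648 + K*j²)
p(-605, H(22))/(-567654) = (-11071/8648 + (-6 + 2*22)*(-605)²)/(-567654) = (-11071/8648 + (-6 + 44)*366025)*(-1/567654) = (-11071/8648 + 38*366025)*(-1/567654) = (-11071/8648 + 13908950)*(-1/567654) = (120284588529/8648)*(-1/567654) = -40094862843/1636357264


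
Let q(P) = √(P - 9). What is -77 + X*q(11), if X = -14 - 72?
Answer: -77 - 86*√2 ≈ -198.62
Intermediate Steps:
X = -86
q(P) = √(-9 + P)
-77 + X*q(11) = -77 - 86*√(-9 + 11) = -77 - 86*√2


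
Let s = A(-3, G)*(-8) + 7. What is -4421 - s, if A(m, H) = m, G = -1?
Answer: -4452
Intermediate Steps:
s = 31 (s = -3*(-8) + 7 = 24 + 7 = 31)
-4421 - s = -4421 - 1*31 = -4421 - 31 = -4452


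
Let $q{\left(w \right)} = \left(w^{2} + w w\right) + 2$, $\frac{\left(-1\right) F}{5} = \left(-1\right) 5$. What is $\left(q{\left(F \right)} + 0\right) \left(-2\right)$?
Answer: $-2504$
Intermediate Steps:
$F = 25$ ($F = - 5 \left(\left(-1\right) 5\right) = \left(-5\right) \left(-5\right) = 25$)
$q{\left(w \right)} = 2 + 2 w^{2}$ ($q{\left(w \right)} = \left(w^{2} + w^{2}\right) + 2 = 2 w^{2} + 2 = 2 + 2 w^{2}$)
$\left(q{\left(F \right)} + 0\right) \left(-2\right) = \left(\left(2 + 2 \cdot 25^{2}\right) + 0\right) \left(-2\right) = \left(\left(2 + 2 \cdot 625\right) + 0\right) \left(-2\right) = \left(\left(2 + 1250\right) + 0\right) \left(-2\right) = \left(1252 + 0\right) \left(-2\right) = 1252 \left(-2\right) = -2504$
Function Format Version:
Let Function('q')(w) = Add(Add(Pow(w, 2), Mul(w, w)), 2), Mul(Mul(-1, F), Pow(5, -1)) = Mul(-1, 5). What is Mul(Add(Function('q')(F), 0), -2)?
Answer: -2504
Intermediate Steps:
F = 25 (F = Mul(-5, Mul(-1, 5)) = Mul(-5, -5) = 25)
Function('q')(w) = Add(2, Mul(2, Pow(w, 2))) (Function('q')(w) = Add(Add(Pow(w, 2), Pow(w, 2)), 2) = Add(Mul(2, Pow(w, 2)), 2) = Add(2, Mul(2, Pow(w, 2))))
Mul(Add(Function('q')(F), 0), -2) = Mul(Add(Add(2, Mul(2, Pow(25, 2))), 0), -2) = Mul(Add(Add(2, Mul(2, 625)), 0), -2) = Mul(Add(Add(2, 1250), 0), -2) = Mul(Add(1252, 0), -2) = Mul(1252, -2) = -2504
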